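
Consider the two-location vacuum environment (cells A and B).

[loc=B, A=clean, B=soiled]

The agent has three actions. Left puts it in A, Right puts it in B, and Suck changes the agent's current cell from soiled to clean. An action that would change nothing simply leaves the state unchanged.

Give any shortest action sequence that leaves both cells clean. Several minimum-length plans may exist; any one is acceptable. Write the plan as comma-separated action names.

1. Suck → loc=B A=clean B=clean
min 1: B is soiled, one Suck

Suck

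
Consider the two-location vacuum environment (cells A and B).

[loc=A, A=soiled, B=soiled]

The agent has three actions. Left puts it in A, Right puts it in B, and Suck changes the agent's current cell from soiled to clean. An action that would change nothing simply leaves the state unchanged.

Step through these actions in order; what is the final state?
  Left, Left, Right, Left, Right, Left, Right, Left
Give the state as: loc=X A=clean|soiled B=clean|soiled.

Left (#1): loc=A A=soiled B=soiled
Left (#2): loc=A A=soiled B=soiled
Right (#3): loc=B A=soiled B=soiled
Left (#4): loc=A A=soiled B=soiled
Right (#5): loc=B A=soiled B=soiled
Left (#6): loc=A A=soiled B=soiled
Right (#7): loc=B A=soiled B=soiled
Left (#8): loc=A A=soiled B=soiled

loc=A A=soiled B=soiled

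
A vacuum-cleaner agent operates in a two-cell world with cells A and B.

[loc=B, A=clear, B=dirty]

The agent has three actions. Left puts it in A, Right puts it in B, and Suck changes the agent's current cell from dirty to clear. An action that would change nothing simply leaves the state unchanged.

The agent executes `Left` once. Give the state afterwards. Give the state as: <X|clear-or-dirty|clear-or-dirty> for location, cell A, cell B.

<A|clear|dirty>

start: <B|clear|dirty>
1. Left → <A|clear|dirty>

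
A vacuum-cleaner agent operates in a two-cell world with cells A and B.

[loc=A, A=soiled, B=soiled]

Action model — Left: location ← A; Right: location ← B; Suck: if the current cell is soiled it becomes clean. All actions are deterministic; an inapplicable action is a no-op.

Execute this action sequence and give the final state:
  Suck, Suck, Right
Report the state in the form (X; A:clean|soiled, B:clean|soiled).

Suck (#1): (A; A:clean, B:soiled)
Suck (#2): (A; A:clean, B:soiled)
Right (#3): (B; A:clean, B:soiled)

(B; A:clean, B:soiled)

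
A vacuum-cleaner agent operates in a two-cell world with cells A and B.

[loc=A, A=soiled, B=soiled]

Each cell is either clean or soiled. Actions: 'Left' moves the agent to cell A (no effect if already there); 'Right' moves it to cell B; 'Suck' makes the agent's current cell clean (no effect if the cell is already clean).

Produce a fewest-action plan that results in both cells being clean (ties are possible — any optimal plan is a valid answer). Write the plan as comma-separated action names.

1) do Suck; now loc=A A=clean B=soiled
2) do Right; now loc=B A=clean B=soiled
3) do Suck; now loc=B A=clean B=clean
min 3: Suck A + move + Suck B

Suck, Right, Suck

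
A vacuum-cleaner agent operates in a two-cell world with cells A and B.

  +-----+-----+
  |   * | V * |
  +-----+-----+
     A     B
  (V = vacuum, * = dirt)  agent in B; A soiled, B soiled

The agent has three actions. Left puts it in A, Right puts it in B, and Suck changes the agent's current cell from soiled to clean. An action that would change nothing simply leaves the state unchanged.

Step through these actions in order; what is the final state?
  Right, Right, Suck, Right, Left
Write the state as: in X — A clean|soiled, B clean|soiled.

1. Right → in B — A soiled, B soiled
2. Right → in B — A soiled, B soiled
3. Suck → in B — A soiled, B clean
4. Right → in B — A soiled, B clean
5. Left → in A — A soiled, B clean

in A — A soiled, B clean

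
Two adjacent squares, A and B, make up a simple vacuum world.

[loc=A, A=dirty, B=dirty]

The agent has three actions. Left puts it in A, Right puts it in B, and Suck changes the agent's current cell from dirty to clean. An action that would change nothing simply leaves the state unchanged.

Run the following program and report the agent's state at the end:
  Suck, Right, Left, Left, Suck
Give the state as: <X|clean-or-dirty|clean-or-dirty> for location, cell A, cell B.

<A|clean|dirty>

[1] after Suck: <A|clean|dirty>
[2] after Right: <B|clean|dirty>
[3] after Left: <A|clean|dirty>
[4] after Left: <A|clean|dirty>
[5] after Suck: <A|clean|dirty>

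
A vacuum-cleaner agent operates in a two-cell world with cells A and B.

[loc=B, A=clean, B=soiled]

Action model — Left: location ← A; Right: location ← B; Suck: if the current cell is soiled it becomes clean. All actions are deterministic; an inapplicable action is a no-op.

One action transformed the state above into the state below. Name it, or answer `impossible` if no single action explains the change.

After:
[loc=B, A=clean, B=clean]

Suck

try  Left: loc=A A=clean B=soiled
try Right: loc=B A=clean B=soiled
try  Suck: loc=B A=clean B=clean  ← match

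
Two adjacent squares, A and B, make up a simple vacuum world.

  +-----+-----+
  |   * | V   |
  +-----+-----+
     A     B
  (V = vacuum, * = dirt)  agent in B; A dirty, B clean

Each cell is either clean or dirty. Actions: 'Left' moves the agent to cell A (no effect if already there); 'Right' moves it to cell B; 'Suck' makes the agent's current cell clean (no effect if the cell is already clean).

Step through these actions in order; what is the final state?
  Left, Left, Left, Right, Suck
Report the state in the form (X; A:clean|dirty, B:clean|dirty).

step 1/5 (Left): (A; A:dirty, B:clean)
step 2/5 (Left): (A; A:dirty, B:clean)
step 3/5 (Left): (A; A:dirty, B:clean)
step 4/5 (Right): (B; A:dirty, B:clean)
step 5/5 (Suck): (B; A:dirty, B:clean)

(B; A:dirty, B:clean)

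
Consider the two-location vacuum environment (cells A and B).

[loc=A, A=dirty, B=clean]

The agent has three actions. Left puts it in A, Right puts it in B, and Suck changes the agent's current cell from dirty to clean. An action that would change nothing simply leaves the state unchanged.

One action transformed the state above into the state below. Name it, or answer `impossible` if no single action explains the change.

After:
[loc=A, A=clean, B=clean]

Suck

try  Left: loc=A A=dirty B=clean
try Right: loc=B A=dirty B=clean
try  Suck: loc=A A=clean B=clean  ← match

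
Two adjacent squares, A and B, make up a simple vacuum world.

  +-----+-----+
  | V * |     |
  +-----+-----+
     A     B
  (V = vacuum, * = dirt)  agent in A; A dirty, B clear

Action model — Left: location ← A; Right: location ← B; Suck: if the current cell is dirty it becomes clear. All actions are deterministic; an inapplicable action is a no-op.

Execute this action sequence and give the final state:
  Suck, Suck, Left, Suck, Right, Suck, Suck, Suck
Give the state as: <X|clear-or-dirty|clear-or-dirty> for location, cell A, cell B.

<B|clear|clear>

[1] after Suck: <A|clear|clear>
[2] after Suck: <A|clear|clear>
[3] after Left: <A|clear|clear>
[4] after Suck: <A|clear|clear>
[5] after Right: <B|clear|clear>
[6] after Suck: <B|clear|clear>
[7] after Suck: <B|clear|clear>
[8] after Suck: <B|clear|clear>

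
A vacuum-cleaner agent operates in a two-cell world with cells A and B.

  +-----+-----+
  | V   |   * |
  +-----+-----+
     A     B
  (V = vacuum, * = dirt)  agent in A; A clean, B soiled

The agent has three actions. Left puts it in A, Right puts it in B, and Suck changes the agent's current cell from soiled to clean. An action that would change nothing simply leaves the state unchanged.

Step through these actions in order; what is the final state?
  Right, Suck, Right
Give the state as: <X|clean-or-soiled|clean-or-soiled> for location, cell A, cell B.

t=1 Right ⇒ <B|clean|soiled>
t=2 Suck ⇒ <B|clean|clean>
t=3 Right ⇒ <B|clean|clean>

<B|clean|clean>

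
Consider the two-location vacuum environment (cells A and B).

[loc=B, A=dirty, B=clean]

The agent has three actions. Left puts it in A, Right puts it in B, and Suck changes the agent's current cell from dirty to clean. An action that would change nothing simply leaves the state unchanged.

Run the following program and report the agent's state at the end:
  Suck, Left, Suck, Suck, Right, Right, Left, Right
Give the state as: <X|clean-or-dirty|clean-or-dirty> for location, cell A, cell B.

[1] after Suck: <B|dirty|clean>
[2] after Left: <A|dirty|clean>
[3] after Suck: <A|clean|clean>
[4] after Suck: <A|clean|clean>
[5] after Right: <B|clean|clean>
[6] after Right: <B|clean|clean>
[7] after Left: <A|clean|clean>
[8] after Right: <B|clean|clean>

<B|clean|clean>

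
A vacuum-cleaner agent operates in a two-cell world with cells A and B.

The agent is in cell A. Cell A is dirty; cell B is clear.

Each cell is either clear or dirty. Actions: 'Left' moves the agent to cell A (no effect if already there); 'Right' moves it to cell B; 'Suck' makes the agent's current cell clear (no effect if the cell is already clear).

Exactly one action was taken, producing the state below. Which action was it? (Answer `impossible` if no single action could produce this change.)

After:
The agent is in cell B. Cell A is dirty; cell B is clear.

try  Left: (A; A:dirty, B:clear)
try Right: (B; A:dirty, B:clear)  ← match
try  Suck: (A; A:clear, B:clear)

Right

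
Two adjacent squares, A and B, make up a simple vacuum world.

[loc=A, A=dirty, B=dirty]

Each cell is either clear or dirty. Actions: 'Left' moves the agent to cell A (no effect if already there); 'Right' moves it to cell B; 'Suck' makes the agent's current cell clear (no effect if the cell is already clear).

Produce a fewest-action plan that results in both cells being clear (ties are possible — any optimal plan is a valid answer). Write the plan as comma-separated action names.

Suck (#1): in A — A clear, B dirty
Right (#2): in B — A clear, B dirty
Suck (#3): in B — A clear, B clear
min 3: Suck A + move + Suck B

Suck, Right, Suck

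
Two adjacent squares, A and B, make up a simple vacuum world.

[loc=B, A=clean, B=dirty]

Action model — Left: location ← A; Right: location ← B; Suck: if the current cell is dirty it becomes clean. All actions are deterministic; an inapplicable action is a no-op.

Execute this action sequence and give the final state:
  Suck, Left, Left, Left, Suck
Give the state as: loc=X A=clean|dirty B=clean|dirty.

1. Suck → loc=B A=clean B=clean
2. Left → loc=A A=clean B=clean
3. Left → loc=A A=clean B=clean
4. Left → loc=A A=clean B=clean
5. Suck → loc=A A=clean B=clean

loc=A A=clean B=clean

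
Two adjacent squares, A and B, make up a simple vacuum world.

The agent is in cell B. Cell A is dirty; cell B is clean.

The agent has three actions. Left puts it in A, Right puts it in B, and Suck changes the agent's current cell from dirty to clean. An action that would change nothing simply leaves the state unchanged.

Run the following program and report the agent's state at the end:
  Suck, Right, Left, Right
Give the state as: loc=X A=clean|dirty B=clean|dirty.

1. Suck → loc=B A=dirty B=clean
2. Right → loc=B A=dirty B=clean
3. Left → loc=A A=dirty B=clean
4. Right → loc=B A=dirty B=clean

loc=B A=dirty B=clean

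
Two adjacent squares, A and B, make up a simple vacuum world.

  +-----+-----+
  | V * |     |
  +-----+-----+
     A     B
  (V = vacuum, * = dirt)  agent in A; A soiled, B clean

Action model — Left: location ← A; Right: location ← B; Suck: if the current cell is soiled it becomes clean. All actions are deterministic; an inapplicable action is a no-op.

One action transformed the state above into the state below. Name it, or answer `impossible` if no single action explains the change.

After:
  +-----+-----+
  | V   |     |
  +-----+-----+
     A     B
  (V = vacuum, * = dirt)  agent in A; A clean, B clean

try  Left: (A; A:soiled, B:clean)
try Right: (B; A:soiled, B:clean)
try  Suck: (A; A:clean, B:clean)  ← match

Suck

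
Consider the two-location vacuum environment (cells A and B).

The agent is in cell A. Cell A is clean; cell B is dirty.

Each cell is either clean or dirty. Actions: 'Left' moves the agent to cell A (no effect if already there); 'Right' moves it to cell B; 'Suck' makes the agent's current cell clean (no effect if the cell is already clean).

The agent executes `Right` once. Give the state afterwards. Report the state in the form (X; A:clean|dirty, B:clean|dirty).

start: (A; A:clean, B:dirty)
1) do Right; now (B; A:clean, B:dirty)

(B; A:clean, B:dirty)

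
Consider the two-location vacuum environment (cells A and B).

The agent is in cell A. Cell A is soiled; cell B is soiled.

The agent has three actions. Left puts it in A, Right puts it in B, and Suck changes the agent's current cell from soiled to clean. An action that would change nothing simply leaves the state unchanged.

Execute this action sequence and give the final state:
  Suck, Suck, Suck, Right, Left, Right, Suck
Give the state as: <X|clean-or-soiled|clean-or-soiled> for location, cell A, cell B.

<B|clean|clean>

[1] after Suck: <A|clean|soiled>
[2] after Suck: <A|clean|soiled>
[3] after Suck: <A|clean|soiled>
[4] after Right: <B|clean|soiled>
[5] after Left: <A|clean|soiled>
[6] after Right: <B|clean|soiled>
[7] after Suck: <B|clean|clean>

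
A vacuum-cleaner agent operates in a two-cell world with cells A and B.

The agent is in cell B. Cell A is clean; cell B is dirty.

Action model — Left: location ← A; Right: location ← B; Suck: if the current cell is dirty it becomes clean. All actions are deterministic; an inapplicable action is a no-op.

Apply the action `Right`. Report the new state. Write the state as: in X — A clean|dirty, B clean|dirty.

start: in B — A clean, B dirty
1. Right → in B — A clean, B dirty

in B — A clean, B dirty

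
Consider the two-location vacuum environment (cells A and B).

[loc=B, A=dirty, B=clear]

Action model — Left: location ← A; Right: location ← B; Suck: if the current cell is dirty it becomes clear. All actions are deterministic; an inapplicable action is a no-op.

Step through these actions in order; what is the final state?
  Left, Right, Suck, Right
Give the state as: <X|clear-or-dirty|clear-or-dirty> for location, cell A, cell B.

t=1 Left ⇒ <A|dirty|clear>
t=2 Right ⇒ <B|dirty|clear>
t=3 Suck ⇒ <B|dirty|clear>
t=4 Right ⇒ <B|dirty|clear>

<B|dirty|clear>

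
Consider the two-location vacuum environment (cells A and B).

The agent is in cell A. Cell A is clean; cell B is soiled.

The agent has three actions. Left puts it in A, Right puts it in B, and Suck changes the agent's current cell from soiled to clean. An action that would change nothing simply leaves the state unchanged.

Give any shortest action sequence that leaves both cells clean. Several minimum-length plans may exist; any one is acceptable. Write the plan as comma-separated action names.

1. Right → <B|clean|soiled>
2. Suck → <B|clean|clean>
min 2: go B then Suck

Right, Suck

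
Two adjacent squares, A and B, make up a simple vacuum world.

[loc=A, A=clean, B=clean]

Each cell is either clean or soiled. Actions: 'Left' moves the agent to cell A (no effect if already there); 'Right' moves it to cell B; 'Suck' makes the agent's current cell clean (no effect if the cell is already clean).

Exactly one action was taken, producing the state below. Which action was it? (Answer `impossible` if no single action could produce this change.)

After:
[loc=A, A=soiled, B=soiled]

try  Left: loc=A A=clean B=clean
try Right: loc=B A=clean B=clean
try  Suck: loc=A A=clean B=clean
no single action produces the after-state

impossible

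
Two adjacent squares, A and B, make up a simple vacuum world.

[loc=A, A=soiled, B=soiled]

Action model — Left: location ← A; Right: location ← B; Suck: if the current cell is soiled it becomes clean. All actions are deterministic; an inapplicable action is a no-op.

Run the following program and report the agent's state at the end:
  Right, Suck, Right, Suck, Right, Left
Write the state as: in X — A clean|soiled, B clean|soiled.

1) do Right; now in B — A soiled, B soiled
2) do Suck; now in B — A soiled, B clean
3) do Right; now in B — A soiled, B clean
4) do Suck; now in B — A soiled, B clean
5) do Right; now in B — A soiled, B clean
6) do Left; now in A — A soiled, B clean

in A — A soiled, B clean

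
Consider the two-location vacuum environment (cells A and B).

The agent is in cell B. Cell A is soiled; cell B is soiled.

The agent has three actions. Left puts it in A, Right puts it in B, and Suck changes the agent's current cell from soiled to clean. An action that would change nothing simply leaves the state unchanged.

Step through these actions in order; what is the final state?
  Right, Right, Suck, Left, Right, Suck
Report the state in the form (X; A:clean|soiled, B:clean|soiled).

1. Right → (B; A:soiled, B:soiled)
2. Right → (B; A:soiled, B:soiled)
3. Suck → (B; A:soiled, B:clean)
4. Left → (A; A:soiled, B:clean)
5. Right → (B; A:soiled, B:clean)
6. Suck → (B; A:soiled, B:clean)

(B; A:soiled, B:clean)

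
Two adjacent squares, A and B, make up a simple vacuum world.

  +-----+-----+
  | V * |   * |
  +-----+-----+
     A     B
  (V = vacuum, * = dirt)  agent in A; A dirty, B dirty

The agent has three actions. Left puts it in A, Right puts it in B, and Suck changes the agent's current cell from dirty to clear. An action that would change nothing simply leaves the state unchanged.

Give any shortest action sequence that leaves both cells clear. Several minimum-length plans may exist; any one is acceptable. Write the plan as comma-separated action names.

1) do Suck; now loc=A A=clear B=dirty
2) do Right; now loc=B A=clear B=dirty
3) do Suck; now loc=B A=clear B=clear
min 3: Suck A + move + Suck B

Suck, Right, Suck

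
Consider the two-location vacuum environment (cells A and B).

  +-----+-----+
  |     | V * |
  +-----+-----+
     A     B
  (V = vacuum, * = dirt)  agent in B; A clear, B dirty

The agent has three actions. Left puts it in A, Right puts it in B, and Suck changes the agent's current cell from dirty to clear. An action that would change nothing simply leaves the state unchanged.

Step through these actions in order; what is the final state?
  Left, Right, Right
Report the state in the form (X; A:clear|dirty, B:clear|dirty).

1) do Left; now (A; A:clear, B:dirty)
2) do Right; now (B; A:clear, B:dirty)
3) do Right; now (B; A:clear, B:dirty)

(B; A:clear, B:dirty)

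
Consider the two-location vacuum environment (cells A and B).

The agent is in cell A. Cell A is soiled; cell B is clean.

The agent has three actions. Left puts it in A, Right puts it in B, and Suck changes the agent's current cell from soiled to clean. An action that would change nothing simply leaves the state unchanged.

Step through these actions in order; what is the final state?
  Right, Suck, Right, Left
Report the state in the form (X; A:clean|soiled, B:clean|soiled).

1) do Right; now (B; A:soiled, B:clean)
2) do Suck; now (B; A:soiled, B:clean)
3) do Right; now (B; A:soiled, B:clean)
4) do Left; now (A; A:soiled, B:clean)

(A; A:soiled, B:clean)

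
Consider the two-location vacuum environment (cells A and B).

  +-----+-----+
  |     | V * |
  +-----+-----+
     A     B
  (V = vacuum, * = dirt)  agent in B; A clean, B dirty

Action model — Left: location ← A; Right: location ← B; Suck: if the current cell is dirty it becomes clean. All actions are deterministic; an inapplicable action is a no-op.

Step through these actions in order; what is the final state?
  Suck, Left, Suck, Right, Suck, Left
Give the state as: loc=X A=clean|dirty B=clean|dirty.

loc=A A=clean B=clean

[1] after Suck: loc=B A=clean B=clean
[2] after Left: loc=A A=clean B=clean
[3] after Suck: loc=A A=clean B=clean
[4] after Right: loc=B A=clean B=clean
[5] after Suck: loc=B A=clean B=clean
[6] after Left: loc=A A=clean B=clean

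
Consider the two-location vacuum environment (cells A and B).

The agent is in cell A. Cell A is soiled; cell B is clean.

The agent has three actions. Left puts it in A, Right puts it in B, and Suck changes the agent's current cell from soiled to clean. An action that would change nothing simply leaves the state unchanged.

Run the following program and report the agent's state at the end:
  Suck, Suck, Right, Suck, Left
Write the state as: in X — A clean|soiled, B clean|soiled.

in A — A clean, B clean

1) do Suck; now in A — A clean, B clean
2) do Suck; now in A — A clean, B clean
3) do Right; now in B — A clean, B clean
4) do Suck; now in B — A clean, B clean
5) do Left; now in A — A clean, B clean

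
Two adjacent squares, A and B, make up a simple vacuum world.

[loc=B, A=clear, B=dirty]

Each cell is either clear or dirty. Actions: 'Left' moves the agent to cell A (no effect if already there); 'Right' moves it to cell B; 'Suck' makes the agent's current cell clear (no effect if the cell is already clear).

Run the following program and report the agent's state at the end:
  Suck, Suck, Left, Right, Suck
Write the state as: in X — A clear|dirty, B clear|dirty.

step 1/5 (Suck): in B — A clear, B clear
step 2/5 (Suck): in B — A clear, B clear
step 3/5 (Left): in A — A clear, B clear
step 4/5 (Right): in B — A clear, B clear
step 5/5 (Suck): in B — A clear, B clear

in B — A clear, B clear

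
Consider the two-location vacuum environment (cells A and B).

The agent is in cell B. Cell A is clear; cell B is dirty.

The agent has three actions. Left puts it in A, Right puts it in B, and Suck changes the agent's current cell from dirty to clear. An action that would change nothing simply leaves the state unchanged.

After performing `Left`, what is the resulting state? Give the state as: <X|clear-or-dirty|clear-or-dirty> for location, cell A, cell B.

<A|clear|dirty>

start: <B|clear|dirty>
[1] after Left: <A|clear|dirty>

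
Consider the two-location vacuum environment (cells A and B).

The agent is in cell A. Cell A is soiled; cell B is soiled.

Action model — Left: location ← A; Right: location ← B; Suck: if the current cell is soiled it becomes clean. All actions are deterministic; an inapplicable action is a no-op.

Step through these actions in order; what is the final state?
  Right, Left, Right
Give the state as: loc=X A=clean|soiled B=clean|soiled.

t=1 Right ⇒ loc=B A=soiled B=soiled
t=2 Left ⇒ loc=A A=soiled B=soiled
t=3 Right ⇒ loc=B A=soiled B=soiled

loc=B A=soiled B=soiled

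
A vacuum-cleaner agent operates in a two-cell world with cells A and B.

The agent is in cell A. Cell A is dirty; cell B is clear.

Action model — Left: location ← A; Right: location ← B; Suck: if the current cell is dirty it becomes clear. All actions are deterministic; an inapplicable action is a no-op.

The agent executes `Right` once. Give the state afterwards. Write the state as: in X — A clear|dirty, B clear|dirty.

start: in A — A dirty, B clear
[1] after Right: in B — A dirty, B clear

in B — A dirty, B clear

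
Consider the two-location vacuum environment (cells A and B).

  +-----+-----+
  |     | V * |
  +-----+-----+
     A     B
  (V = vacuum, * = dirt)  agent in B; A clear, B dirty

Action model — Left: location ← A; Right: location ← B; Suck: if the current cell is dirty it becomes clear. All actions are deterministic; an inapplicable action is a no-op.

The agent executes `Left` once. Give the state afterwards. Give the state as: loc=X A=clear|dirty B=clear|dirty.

start: loc=B A=clear B=dirty
Left (#1): loc=A A=clear B=dirty

loc=A A=clear B=dirty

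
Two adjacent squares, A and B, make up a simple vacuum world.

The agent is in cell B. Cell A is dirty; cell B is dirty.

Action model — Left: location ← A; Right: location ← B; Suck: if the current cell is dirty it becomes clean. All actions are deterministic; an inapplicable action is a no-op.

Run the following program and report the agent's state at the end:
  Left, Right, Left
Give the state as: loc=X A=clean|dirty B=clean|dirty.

loc=A A=dirty B=dirty

[1] after Left: loc=A A=dirty B=dirty
[2] after Right: loc=B A=dirty B=dirty
[3] after Left: loc=A A=dirty B=dirty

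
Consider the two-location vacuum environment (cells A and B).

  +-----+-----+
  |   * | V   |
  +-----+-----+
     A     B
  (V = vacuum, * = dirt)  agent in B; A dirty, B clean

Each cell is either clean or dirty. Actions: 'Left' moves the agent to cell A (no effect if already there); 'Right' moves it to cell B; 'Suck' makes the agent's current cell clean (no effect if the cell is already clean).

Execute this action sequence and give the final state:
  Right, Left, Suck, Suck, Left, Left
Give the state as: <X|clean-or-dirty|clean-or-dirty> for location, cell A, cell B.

<A|clean|clean>

1) do Right; now <B|dirty|clean>
2) do Left; now <A|dirty|clean>
3) do Suck; now <A|clean|clean>
4) do Suck; now <A|clean|clean>
5) do Left; now <A|clean|clean>
6) do Left; now <A|clean|clean>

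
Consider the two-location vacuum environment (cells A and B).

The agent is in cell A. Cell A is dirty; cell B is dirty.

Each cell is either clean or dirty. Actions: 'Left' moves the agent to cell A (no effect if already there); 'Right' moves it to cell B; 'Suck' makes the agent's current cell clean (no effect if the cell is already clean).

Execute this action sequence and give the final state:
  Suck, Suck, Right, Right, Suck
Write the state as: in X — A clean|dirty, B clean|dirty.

step 1/5 (Suck): in A — A clean, B dirty
step 2/5 (Suck): in A — A clean, B dirty
step 3/5 (Right): in B — A clean, B dirty
step 4/5 (Right): in B — A clean, B dirty
step 5/5 (Suck): in B — A clean, B clean

in B — A clean, B clean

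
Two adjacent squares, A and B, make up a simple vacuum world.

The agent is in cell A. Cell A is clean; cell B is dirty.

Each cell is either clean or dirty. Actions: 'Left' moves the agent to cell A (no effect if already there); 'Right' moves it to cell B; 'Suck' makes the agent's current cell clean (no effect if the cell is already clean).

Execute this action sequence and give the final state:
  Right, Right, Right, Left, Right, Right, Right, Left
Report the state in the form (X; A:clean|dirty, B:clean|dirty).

(A; A:clean, B:dirty)

step 1/8 (Right): (B; A:clean, B:dirty)
step 2/8 (Right): (B; A:clean, B:dirty)
step 3/8 (Right): (B; A:clean, B:dirty)
step 4/8 (Left): (A; A:clean, B:dirty)
step 5/8 (Right): (B; A:clean, B:dirty)
step 6/8 (Right): (B; A:clean, B:dirty)
step 7/8 (Right): (B; A:clean, B:dirty)
step 8/8 (Left): (A; A:clean, B:dirty)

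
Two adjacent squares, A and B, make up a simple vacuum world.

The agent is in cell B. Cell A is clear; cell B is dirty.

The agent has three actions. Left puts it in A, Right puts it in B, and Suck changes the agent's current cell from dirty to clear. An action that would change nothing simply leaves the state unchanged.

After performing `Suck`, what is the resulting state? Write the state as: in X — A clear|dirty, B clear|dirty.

start: in B — A clear, B dirty
t=1 Suck ⇒ in B — A clear, B clear

in B — A clear, B clear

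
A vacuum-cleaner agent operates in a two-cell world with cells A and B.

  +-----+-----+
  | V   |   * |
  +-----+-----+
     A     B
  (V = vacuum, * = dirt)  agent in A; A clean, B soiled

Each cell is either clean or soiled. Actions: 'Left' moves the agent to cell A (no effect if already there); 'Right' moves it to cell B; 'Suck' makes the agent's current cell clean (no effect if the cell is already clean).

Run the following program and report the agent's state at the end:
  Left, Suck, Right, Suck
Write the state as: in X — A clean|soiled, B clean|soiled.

step 1/4 (Left): in A — A clean, B soiled
step 2/4 (Suck): in A — A clean, B soiled
step 3/4 (Right): in B — A clean, B soiled
step 4/4 (Suck): in B — A clean, B clean

in B — A clean, B clean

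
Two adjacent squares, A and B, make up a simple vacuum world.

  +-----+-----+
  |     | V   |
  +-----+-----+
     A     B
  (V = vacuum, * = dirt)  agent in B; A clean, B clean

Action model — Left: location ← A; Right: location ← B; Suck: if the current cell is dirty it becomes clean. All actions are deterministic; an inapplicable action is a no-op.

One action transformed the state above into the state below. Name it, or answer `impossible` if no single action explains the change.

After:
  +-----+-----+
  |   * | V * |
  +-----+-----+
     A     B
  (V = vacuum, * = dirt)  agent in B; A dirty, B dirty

impossible

try  Left: (A; A:clean, B:clean)
try Right: (B; A:clean, B:clean)
try  Suck: (B; A:clean, B:clean)
no single action produces the after-state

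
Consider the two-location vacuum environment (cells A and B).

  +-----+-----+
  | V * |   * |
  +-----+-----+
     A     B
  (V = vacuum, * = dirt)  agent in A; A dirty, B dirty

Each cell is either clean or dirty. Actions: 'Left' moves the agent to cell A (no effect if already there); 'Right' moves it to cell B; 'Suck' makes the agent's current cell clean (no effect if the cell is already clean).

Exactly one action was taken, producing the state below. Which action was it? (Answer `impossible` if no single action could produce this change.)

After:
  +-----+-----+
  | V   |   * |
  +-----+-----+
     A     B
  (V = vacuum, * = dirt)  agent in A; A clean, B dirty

try  Left: in A — A dirty, B dirty
try Right: in B — A dirty, B dirty
try  Suck: in A — A clean, B dirty  ← match

Suck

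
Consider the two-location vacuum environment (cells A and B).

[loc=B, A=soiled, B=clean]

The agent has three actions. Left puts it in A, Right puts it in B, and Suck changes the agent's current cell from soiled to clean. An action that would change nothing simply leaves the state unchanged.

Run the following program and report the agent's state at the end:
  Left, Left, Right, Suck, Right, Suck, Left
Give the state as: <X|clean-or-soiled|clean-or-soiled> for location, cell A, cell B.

[1] after Left: <A|soiled|clean>
[2] after Left: <A|soiled|clean>
[3] after Right: <B|soiled|clean>
[4] after Suck: <B|soiled|clean>
[5] after Right: <B|soiled|clean>
[6] after Suck: <B|soiled|clean>
[7] after Left: <A|soiled|clean>

<A|soiled|clean>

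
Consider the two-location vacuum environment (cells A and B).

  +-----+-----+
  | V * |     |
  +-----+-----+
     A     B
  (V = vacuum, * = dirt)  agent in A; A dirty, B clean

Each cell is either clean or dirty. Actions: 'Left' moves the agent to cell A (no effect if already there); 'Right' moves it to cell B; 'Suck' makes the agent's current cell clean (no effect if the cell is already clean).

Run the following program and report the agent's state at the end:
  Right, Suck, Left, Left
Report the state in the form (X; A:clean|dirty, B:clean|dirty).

(A; A:dirty, B:clean)

1) do Right; now (B; A:dirty, B:clean)
2) do Suck; now (B; A:dirty, B:clean)
3) do Left; now (A; A:dirty, B:clean)
4) do Left; now (A; A:dirty, B:clean)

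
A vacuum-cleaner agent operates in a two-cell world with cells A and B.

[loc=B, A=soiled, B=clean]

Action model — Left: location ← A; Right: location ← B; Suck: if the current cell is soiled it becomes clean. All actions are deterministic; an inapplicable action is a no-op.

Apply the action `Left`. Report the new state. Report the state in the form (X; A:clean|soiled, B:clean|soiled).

(A; A:soiled, B:clean)

start: (B; A:soiled, B:clean)
[1] after Left: (A; A:soiled, B:clean)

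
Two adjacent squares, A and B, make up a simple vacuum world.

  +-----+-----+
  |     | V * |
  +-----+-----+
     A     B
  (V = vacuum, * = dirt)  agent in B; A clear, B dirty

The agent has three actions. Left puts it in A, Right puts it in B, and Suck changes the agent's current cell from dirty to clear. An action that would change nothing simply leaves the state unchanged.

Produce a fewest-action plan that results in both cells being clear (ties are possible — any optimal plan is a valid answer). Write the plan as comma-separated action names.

t=1 Suck ⇒ (B; A:clear, B:clear)
min 1: B is dirty, one Suck

Suck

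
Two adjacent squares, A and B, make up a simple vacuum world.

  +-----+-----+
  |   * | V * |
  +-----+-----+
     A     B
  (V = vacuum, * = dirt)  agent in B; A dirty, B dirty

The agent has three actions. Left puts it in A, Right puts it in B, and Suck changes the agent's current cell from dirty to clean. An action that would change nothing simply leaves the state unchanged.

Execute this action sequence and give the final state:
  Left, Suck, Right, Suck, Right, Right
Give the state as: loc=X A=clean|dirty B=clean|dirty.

1) do Left; now loc=A A=dirty B=dirty
2) do Suck; now loc=A A=clean B=dirty
3) do Right; now loc=B A=clean B=dirty
4) do Suck; now loc=B A=clean B=clean
5) do Right; now loc=B A=clean B=clean
6) do Right; now loc=B A=clean B=clean

loc=B A=clean B=clean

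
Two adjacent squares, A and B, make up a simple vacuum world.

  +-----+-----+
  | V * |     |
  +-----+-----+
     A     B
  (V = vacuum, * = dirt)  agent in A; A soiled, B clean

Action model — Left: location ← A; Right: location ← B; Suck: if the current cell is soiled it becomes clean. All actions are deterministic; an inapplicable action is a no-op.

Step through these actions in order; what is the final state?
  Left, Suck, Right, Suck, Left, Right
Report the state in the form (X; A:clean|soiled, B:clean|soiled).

(B; A:clean, B:clean)

1) do Left; now (A; A:soiled, B:clean)
2) do Suck; now (A; A:clean, B:clean)
3) do Right; now (B; A:clean, B:clean)
4) do Suck; now (B; A:clean, B:clean)
5) do Left; now (A; A:clean, B:clean)
6) do Right; now (B; A:clean, B:clean)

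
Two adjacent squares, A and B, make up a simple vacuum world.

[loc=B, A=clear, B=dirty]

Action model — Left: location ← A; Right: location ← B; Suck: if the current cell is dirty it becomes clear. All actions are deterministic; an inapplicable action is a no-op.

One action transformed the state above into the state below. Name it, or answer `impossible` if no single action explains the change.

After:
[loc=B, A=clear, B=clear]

try  Left: (A; A:clear, B:dirty)
try Right: (B; A:clear, B:dirty)
try  Suck: (B; A:clear, B:clear)  ← match

Suck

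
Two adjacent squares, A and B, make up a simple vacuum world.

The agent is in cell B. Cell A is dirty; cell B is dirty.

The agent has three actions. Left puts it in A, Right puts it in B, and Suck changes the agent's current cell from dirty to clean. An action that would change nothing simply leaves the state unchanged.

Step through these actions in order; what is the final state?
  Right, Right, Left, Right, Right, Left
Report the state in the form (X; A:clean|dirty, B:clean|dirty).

(A; A:dirty, B:dirty)

t=1 Right ⇒ (B; A:dirty, B:dirty)
t=2 Right ⇒ (B; A:dirty, B:dirty)
t=3 Left ⇒ (A; A:dirty, B:dirty)
t=4 Right ⇒ (B; A:dirty, B:dirty)
t=5 Right ⇒ (B; A:dirty, B:dirty)
t=6 Left ⇒ (A; A:dirty, B:dirty)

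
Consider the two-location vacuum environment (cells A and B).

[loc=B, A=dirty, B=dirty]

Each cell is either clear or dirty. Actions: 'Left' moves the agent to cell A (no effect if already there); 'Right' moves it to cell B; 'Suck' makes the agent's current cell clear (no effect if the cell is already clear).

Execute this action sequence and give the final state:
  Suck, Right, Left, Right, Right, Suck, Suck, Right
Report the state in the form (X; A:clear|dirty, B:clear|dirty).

t=1 Suck ⇒ (B; A:dirty, B:clear)
t=2 Right ⇒ (B; A:dirty, B:clear)
t=3 Left ⇒ (A; A:dirty, B:clear)
t=4 Right ⇒ (B; A:dirty, B:clear)
t=5 Right ⇒ (B; A:dirty, B:clear)
t=6 Suck ⇒ (B; A:dirty, B:clear)
t=7 Suck ⇒ (B; A:dirty, B:clear)
t=8 Right ⇒ (B; A:dirty, B:clear)

(B; A:dirty, B:clear)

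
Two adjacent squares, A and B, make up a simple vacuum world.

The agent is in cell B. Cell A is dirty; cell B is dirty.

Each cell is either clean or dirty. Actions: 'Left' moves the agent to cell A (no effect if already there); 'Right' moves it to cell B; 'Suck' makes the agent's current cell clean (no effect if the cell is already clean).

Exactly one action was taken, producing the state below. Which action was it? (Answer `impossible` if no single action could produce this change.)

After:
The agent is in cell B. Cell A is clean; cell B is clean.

impossible

try  Left: <A|dirty|dirty>
try Right: <B|dirty|dirty>
try  Suck: <B|dirty|clean>
no single action produces the after-state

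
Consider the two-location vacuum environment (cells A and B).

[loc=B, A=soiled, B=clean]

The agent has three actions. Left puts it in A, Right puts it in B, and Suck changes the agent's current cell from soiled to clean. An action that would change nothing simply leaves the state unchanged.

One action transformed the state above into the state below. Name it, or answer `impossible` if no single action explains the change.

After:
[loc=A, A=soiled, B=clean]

try  Left: in A — A soiled, B clean  ← match
try Right: in B — A soiled, B clean
try  Suck: in B — A soiled, B clean

Left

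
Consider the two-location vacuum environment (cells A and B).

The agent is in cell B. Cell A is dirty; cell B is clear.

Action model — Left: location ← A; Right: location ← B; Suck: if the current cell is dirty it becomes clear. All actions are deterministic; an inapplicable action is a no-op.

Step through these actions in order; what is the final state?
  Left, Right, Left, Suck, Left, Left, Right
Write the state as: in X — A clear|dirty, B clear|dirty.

in B — A clear, B clear

1) do Left; now in A — A dirty, B clear
2) do Right; now in B — A dirty, B clear
3) do Left; now in A — A dirty, B clear
4) do Suck; now in A — A clear, B clear
5) do Left; now in A — A clear, B clear
6) do Left; now in A — A clear, B clear
7) do Right; now in B — A clear, B clear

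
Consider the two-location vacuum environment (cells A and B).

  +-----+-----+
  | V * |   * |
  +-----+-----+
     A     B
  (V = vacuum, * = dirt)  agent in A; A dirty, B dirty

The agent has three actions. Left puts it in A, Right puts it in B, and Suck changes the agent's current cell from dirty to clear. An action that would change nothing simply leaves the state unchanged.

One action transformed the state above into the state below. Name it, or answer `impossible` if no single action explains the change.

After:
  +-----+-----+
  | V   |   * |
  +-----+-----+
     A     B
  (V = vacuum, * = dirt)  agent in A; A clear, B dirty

Suck

try  Left: in A — A dirty, B dirty
try Right: in B — A dirty, B dirty
try  Suck: in A — A clear, B dirty  ← match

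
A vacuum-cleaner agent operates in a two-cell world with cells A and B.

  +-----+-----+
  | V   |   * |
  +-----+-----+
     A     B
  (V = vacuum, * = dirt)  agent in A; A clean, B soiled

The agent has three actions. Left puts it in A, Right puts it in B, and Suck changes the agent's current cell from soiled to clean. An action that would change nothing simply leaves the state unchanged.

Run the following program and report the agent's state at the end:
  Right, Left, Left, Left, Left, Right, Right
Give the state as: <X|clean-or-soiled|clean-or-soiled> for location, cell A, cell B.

[1] after Right: <B|clean|soiled>
[2] after Left: <A|clean|soiled>
[3] after Left: <A|clean|soiled>
[4] after Left: <A|clean|soiled>
[5] after Left: <A|clean|soiled>
[6] after Right: <B|clean|soiled>
[7] after Right: <B|clean|soiled>

<B|clean|soiled>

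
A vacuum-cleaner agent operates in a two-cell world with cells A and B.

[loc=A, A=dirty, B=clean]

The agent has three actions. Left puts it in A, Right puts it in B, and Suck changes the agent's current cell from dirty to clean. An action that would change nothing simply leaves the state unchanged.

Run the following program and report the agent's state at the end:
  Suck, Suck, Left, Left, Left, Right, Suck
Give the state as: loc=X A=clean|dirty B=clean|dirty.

loc=B A=clean B=clean

Suck (#1): loc=A A=clean B=clean
Suck (#2): loc=A A=clean B=clean
Left (#3): loc=A A=clean B=clean
Left (#4): loc=A A=clean B=clean
Left (#5): loc=A A=clean B=clean
Right (#6): loc=B A=clean B=clean
Suck (#7): loc=B A=clean B=clean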